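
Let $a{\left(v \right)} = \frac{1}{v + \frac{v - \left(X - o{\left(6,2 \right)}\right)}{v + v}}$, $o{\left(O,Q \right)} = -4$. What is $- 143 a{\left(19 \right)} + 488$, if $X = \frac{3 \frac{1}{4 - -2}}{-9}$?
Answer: $\frac{6376484}{13267} \approx 480.63$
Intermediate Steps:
$X = - \frac{1}{18}$ ($X = \frac{3}{4 + 2} \left(- \frac{1}{9}\right) = \frac{3}{6} \left(- \frac{1}{9}\right) = 3 \cdot \frac{1}{6} \left(- \frac{1}{9}\right) = \frac{1}{2} \left(- \frac{1}{9}\right) = - \frac{1}{18} \approx -0.055556$)
$a{\left(v \right)} = \frac{1}{v + \frac{- \frac{71}{18} + v}{2 v}}$ ($a{\left(v \right)} = \frac{1}{v + \frac{v - \frac{71}{18}}{v + v}} = \frac{1}{v + \frac{v + \left(-4 + \frac{1}{18}\right)}{2 v}} = \frac{1}{v + \left(v - \frac{71}{18}\right) \frac{1}{2 v}} = \frac{1}{v + \left(- \frac{71}{18} + v\right) \frac{1}{2 v}} = \frac{1}{v + \frac{- \frac{71}{18} + v}{2 v}}$)
$- 143 a{\left(19 \right)} + 488 = - 143 \cdot 36 \cdot 19 \frac{1}{-71 + 18 \cdot 19 + 36 \cdot 19^{2}} + 488 = - 143 \cdot 36 \cdot 19 \frac{1}{-71 + 342 + 36 \cdot 361} + 488 = - 143 \cdot 36 \cdot 19 \frac{1}{-71 + 342 + 12996} + 488 = - 143 \cdot 36 \cdot 19 \cdot \frac{1}{13267} + 488 = \left(-143\right) \frac{684}{13267} + 488 = - \frac{97812}{13267} + 488 = \frac{6376484}{13267}$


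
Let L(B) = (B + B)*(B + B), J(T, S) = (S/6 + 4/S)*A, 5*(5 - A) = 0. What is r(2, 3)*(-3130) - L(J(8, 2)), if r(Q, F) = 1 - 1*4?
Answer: 79610/9 ≈ 8845.6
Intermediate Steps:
A = 5 (A = 5 - ⅕*0 = 5 + 0 = 5)
J(T, S) = 20/S + 5*S/6 (J(T, S) = (S/6 + 4/S)*5 = (4/S + S/6)*5 = 20/S + 5*S/6)
L(B) = 4*B² (L(B) = (2*B)*(2*B) = 4*B²)
r(Q, F) = -3 (r(Q, F) = 1 - 4 = -3)
r(2, 3)*(-3130) - L(J(8, 2)) = -3*(-3130) - 4*(20/2 + (⅚)*2)² = 9390 - 4*(20*(½) + 5/3)² = 9390 - 4*(10 + 5/3)² = 9390 - 4*(35/3)² = 9390 - 4*1225/9 = 9390 - 1*4900/9 = 9390 - 4900/9 = 79610/9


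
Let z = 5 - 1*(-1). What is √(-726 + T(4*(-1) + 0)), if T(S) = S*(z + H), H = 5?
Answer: I*√770 ≈ 27.749*I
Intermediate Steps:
z = 6 (z = 5 + 1 = 6)
T(S) = 11*S (T(S) = S*(6 + 5) = S*11 = 11*S)
√(-726 + T(4*(-1) + 0)) = √(-726 + 11*(4*(-1) + 0)) = √(-726 + 11*(-4 + 0)) = √(-726 + 11*(-4)) = √(-726 - 44) = √(-770) = I*√770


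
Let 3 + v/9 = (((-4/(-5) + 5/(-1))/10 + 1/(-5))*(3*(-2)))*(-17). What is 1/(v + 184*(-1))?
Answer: -25/19504 ≈ -0.0012818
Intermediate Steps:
v = -14904/25 (v = -27 + 9*((((-4/(-5) + 5/(-1))/10 + 1/(-5))*(3*(-2)))*(-17)) = -27 + 9*((((-4*(-⅕) + 5*(-1))*(⅒) + 1*(-⅕))*(-6))*(-17)) = -27 + 9*((((⅘ - 5)*(⅒) - ⅕)*(-6))*(-17)) = -27 + 9*(((-21/5*⅒ - ⅕)*(-6))*(-17)) = -27 + 9*(((-21/50 - ⅕)*(-6))*(-17)) = -27 + 9*(-31/50*(-6)*(-17)) = -27 + 9*((93/25)*(-17)) = -27 + 9*(-1581/25) = -27 - 14229/25 = -14904/25 ≈ -596.16)
1/(v + 184*(-1)) = 1/(-14904/25 + 184*(-1)) = 1/(-14904/25 - 184) = 1/(-19504/25) = -25/19504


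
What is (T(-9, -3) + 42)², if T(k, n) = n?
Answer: 1521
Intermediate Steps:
(T(-9, -3) + 42)² = (-3 + 42)² = 39² = 1521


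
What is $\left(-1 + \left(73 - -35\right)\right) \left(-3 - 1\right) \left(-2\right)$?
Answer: $856$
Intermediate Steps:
$\left(-1 + \left(73 - -35\right)\right) \left(-3 - 1\right) \left(-2\right) = \left(-1 + \left(73 + 35\right)\right) \left(\left(-4\right) \left(-2\right)\right) = \left(-1 + 108\right) 8 = 107 \cdot 8 = 856$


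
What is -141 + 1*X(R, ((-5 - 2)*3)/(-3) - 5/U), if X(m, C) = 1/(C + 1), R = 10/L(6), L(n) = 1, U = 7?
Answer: -7184/51 ≈ -140.86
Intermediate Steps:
R = 10 (R = 10/1 = 10*1 = 10)
X(m, C) = 1/(1 + C)
-141 + 1*X(R, ((-5 - 2)*3)/(-3) - 5/U) = -141 + 1/(1 + (((-5 - 2)*3)/(-3) - 5/7)) = -141 + 1/(1 + (-7*3*(-1/3) - 5*1/7)) = -141 + 1/(1 + (-21*(-1/3) - 5/7)) = -141 + 1/(1 + (7 - 5/7)) = -141 + 1/(1 + 44/7) = -141 + 1/(51/7) = -141 + 1*(7/51) = -141 + 7/51 = -7184/51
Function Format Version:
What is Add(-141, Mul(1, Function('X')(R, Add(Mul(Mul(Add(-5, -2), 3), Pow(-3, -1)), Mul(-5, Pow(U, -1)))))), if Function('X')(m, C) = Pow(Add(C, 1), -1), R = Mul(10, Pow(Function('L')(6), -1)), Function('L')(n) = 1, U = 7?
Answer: Rational(-7184, 51) ≈ -140.86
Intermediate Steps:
R = 10 (R = Mul(10, Pow(1, -1)) = Mul(10, 1) = 10)
Function('X')(m, C) = Pow(Add(1, C), -1)
Add(-141, Mul(1, Function('X')(R, Add(Mul(Mul(Add(-5, -2), 3), Pow(-3, -1)), Mul(-5, Pow(U, -1)))))) = Add(-141, Mul(1, Pow(Add(1, Add(Mul(Mul(Add(-5, -2), 3), Pow(-3, -1)), Mul(-5, Pow(7, -1)))), -1))) = Add(-141, Mul(1, Pow(Add(1, Add(Mul(Mul(-7, 3), Rational(-1, 3)), Mul(-5, Rational(1, 7)))), -1))) = Add(-141, Mul(1, Pow(Add(1, Add(Mul(-21, Rational(-1, 3)), Rational(-5, 7))), -1))) = Add(-141, Mul(1, Pow(Add(1, Add(7, Rational(-5, 7))), -1))) = Add(-141, Mul(1, Pow(Add(1, Rational(44, 7)), -1))) = Add(-141, Mul(1, Pow(Rational(51, 7), -1))) = Add(-141, Mul(1, Rational(7, 51))) = Add(-141, Rational(7, 51)) = Rational(-7184, 51)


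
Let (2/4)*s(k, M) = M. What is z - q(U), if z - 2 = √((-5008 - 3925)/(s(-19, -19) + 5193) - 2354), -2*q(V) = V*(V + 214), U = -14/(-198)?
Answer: 187555/19602 + I*√62601304465/5155 ≈ 9.5682 + 48.536*I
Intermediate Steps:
s(k, M) = 2*M
U = 7/99 (U = -14*(-1/198) = 7/99 ≈ 0.070707)
q(V) = -V*(214 + V)/2 (q(V) = -V*(V + 214)/2 = -V*(214 + V)/2)
z = 2 + I*√62601304465/5155 (z = 2 + √((-5008 - 3925)/(2*(-19) + 5193) - 2354) = 2 + √(-8933/(-38 + 5193) - 2354) = 2 + √(-8933/5155 - 2354) = 2 + √(-12143803/5155) = 2 + I*√62601304465/5155 ≈ 2.0 + 48.536*I)
z - q(U) = (2 + I*√62601304465/5155) - (-1)*7*(214 + 7/99)/(2*99) = (2 + I*√62601304465/5155) - (-1)*7*21193/(2*99*99) = (2 + I*√62601304465/5155) - 1*(-148351/19602) = (2 + I*√62601304465/5155) + 148351/19602 = 187555/19602 + I*√62601304465/5155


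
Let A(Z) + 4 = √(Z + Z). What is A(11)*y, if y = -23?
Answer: 92 - 23*√22 ≈ -15.880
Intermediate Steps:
A(Z) = -4 + √2*√Z (A(Z) = -4 + √(Z + Z) = -4 + √(2*Z) = -4 + √2*√Z)
A(11)*y = (-4 + √2*√11)*(-23) = (-4 + √22)*(-23) = 92 - 23*√22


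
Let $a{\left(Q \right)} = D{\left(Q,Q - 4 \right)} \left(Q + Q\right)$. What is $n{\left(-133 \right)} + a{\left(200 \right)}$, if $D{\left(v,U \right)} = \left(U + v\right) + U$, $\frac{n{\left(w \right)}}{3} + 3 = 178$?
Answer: $237325$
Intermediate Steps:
$n{\left(w \right)} = 525$ ($n{\left(w \right)} = -9 + 3 \cdot 178 = -9 + 534 = 525$)
$D{\left(v,U \right)} = v + 2 U$
$a{\left(Q \right)} = 2 Q \left(-8 + 3 Q\right)$ ($a{\left(Q \right)} = \left(Q + 2 \left(Q - 4\right)\right) \left(Q + Q\right) = \left(Q + 2 \left(-4 + Q\right)\right) 2 Q = \left(Q + \left(-8 + 2 Q\right)\right) 2 Q = \left(-8 + 3 Q\right) 2 Q = 2 Q \left(-8 + 3 Q\right)$)
$n{\left(-133 \right)} + a{\left(200 \right)} = 525 + 2 \cdot 200 \left(-8 + 3 \cdot 200\right) = 525 + 2 \cdot 200 \left(-8 + 600\right) = 525 + 2 \cdot 200 \cdot 592 = 525 + 236800 = 237325$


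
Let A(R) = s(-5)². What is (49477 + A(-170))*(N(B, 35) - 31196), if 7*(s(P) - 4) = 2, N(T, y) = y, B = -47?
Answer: -75573931953/49 ≈ -1.5423e+9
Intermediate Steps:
s(P) = 30/7 (s(P) = 4 + (⅐)*2 = 4 + 2/7 = 30/7)
A(R) = 900/49 (A(R) = (30/7)² = 900/49)
(49477 + A(-170))*(N(B, 35) - 31196) = (49477 + 900/49)*(35 - 31196) = (2425273/49)*(-31161) = -75573931953/49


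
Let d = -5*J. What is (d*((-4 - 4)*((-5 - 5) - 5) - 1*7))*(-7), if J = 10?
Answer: 39550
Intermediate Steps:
d = -50 (d = -5*10 = -50)
(d*((-4 - 4)*((-5 - 5) - 5) - 1*7))*(-7) = -50*((-4 - 4)*((-5 - 5) - 5) - 1*7)*(-7) = -50*(-8*(-10 - 5) - 7)*(-7) = -50*(-8*(-15) - 7)*(-7) = -50*(120 - 7)*(-7) = -50*113*(-7) = -5650*(-7) = 39550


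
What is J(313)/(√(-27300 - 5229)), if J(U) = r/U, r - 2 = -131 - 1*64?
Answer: 193*I*√32529/10181577 ≈ 0.0034188*I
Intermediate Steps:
r = -193 (r = 2 + (-131 - 1*64) = 2 + (-131 - 64) = 2 - 195 = -193)
J(U) = -193/U
J(313)/(√(-27300 - 5229)) = (-193/313)/(√(-27300 - 5229)) = (-193*1/313)/(√(-32529)) = -193*(-I*√32529/32529)/313 = -(-193)*I*√32529/10181577 = 193*I*√32529/10181577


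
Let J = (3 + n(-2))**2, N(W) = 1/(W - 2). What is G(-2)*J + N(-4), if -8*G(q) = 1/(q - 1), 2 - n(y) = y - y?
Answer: 7/8 ≈ 0.87500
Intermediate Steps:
n(y) = 2 (n(y) = 2 - (y - y) = 2 - 1*0 = 2 + 0 = 2)
N(W) = 1/(-2 + W)
G(q) = -1/(8*(-1 + q)) (G(q) = -1/(8*(q - 1)) = -1/(8*(-1 + q)))
J = 25 (J = (3 + 2)**2 = 5**2 = 25)
G(-2)*J + N(-4) = -1/(-8 + 8*(-2))*25 + 1/(-2 - 4) = -1/(-8 - 16)*25 + 1/(-6) = -1/(-24)*25 - 1/6 = -1*(-1/24)*25 - 1/6 = (1/24)*25 - 1/6 = 25/24 - 1/6 = 7/8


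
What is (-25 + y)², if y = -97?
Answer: 14884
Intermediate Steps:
(-25 + y)² = (-25 - 97)² = (-122)² = 14884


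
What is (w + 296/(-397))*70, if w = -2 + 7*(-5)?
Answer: -1048950/397 ≈ -2642.2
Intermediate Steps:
w = -37 (w = -2 - 35 = -37)
(w + 296/(-397))*70 = (-37 + 296/(-397))*70 = (-37 + 296*(-1/397))*70 = (-37 - 296/397)*70 = -14985/397*70 = -1048950/397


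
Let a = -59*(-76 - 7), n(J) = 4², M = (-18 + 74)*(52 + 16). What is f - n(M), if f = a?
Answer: 4881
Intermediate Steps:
M = 3808 (M = 56*68 = 3808)
n(J) = 16
a = 4897 (a = -59*(-83) = 4897)
f = 4897
f - n(M) = 4897 - 1*16 = 4897 - 16 = 4881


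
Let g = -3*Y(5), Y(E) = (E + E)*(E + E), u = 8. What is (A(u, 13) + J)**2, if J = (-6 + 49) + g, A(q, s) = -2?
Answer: 67081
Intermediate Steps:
Y(E) = 4*E**2 (Y(E) = (2*E)*(2*E) = 4*E**2)
g = -300 (g = -12*5**2 = -12*25 = -3*100 = -300)
J = -257 (J = (-6 + 49) - 300 = 43 - 300 = -257)
(A(u, 13) + J)**2 = (-2 - 257)**2 = (-259)**2 = 67081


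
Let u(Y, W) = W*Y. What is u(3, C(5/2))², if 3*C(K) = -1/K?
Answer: 4/25 ≈ 0.16000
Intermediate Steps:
C(K) = -1/(3*K) (C(K) = (-1/K)/3 = -1/(3*K))
u(3, C(5/2))² = (-1/(3*(5/2))*3)² = (-1/(3*(5*(½)))*3)² = (-1/(3*5/2)*3)² = (-⅓*⅖*3)² = (-2/15*3)² = (-⅖)² = 4/25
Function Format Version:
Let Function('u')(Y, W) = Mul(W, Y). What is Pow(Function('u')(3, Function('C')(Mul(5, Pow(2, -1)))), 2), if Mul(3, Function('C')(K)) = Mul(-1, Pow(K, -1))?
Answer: Rational(4, 25) ≈ 0.16000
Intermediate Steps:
Function('C')(K) = Mul(Rational(-1, 3), Pow(K, -1)) (Function('C')(K) = Mul(Rational(1, 3), Mul(-1, Pow(K, -1))) = Mul(Rational(-1, 3), Pow(K, -1)))
Pow(Function('u')(3, Function('C')(Mul(5, Pow(2, -1)))), 2) = Pow(Mul(Mul(Rational(-1, 3), Pow(Mul(5, Pow(2, -1)), -1)), 3), 2) = Pow(Mul(Mul(Rational(-1, 3), Pow(Mul(5, Rational(1, 2)), -1)), 3), 2) = Pow(Mul(Mul(Rational(-1, 3), Pow(Rational(5, 2), -1)), 3), 2) = Pow(Mul(Mul(Rational(-1, 3), Rational(2, 5)), 3), 2) = Pow(Mul(Rational(-2, 15), 3), 2) = Pow(Rational(-2, 5), 2) = Rational(4, 25)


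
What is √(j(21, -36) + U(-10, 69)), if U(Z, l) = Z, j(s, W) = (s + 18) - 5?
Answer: 2*√6 ≈ 4.8990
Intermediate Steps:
j(s, W) = 13 + s (j(s, W) = (18 + s) - 5 = 13 + s)
√(j(21, -36) + U(-10, 69)) = √((13 + 21) - 10) = √(34 - 10) = √24 = 2*√6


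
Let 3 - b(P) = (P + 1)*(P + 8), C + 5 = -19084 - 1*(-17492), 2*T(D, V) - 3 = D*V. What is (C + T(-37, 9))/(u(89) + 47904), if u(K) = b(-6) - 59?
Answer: -881/23929 ≈ -0.036817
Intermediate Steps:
T(D, V) = 3/2 + D*V/2 (T(D, V) = 3/2 + (D*V)/2 = 3/2 + D*V/2)
C = -1597 (C = -5 + (-19084 - 1*(-17492)) = -5 + (-19084 + 17492) = -5 - 1592 = -1597)
b(P) = 3 - (1 + P)*(8 + P) (b(P) = 3 - (P + 1)*(P + 8) = 3 - (1 + P)*(8 + P))
u(K) = -46 (u(K) = (-5 - 1*(-6)² - 9*(-6)) - 59 = (-5 - 1*36 + 54) - 59 = (-5 - 36 + 54) - 59 = 13 - 59 = -46)
(C + T(-37, 9))/(u(89) + 47904) = (-1597 + (3/2 + (½)*(-37)*9))/(-46 + 47904) = (-1597 + (3/2 - 333/2))/47858 = (-1597 - 165)*(1/47858) = -1762*1/47858 = -881/23929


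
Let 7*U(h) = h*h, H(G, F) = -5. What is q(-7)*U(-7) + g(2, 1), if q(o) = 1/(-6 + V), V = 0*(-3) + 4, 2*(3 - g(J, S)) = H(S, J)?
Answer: 2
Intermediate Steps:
U(h) = h²/7 (U(h) = (h*h)/7 = h²/7)
g(J, S) = 11/2 (g(J, S) = 3 - ½*(-5) = 3 + 5/2 = 11/2)
V = 4 (V = 0 + 4 = 4)
q(o) = -½ (q(o) = 1/(-6 + 4) = 1/(-2) = -½)
q(-7)*U(-7) + g(2, 1) = -(-7)²/14 + 11/2 = -49/14 + 11/2 = -½*7 + 11/2 = -7/2 + 11/2 = 2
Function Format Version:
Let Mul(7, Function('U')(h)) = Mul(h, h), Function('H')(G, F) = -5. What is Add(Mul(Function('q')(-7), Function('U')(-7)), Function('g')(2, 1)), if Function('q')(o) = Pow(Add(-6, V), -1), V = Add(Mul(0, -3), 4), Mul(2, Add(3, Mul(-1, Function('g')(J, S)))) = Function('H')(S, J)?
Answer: 2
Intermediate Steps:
Function('U')(h) = Mul(Rational(1, 7), Pow(h, 2)) (Function('U')(h) = Mul(Rational(1, 7), Mul(h, h)) = Mul(Rational(1, 7), Pow(h, 2)))
Function('g')(J, S) = Rational(11, 2) (Function('g')(J, S) = Add(3, Mul(Rational(-1, 2), -5)) = Add(3, Rational(5, 2)) = Rational(11, 2))
V = 4 (V = Add(0, 4) = 4)
Function('q')(o) = Rational(-1, 2) (Function('q')(o) = Pow(Add(-6, 4), -1) = Pow(-2, -1) = Rational(-1, 2))
Add(Mul(Function('q')(-7), Function('U')(-7)), Function('g')(2, 1)) = Add(Mul(Rational(-1, 2), Mul(Rational(1, 7), Pow(-7, 2))), Rational(11, 2)) = Add(Mul(Rational(-1, 2), Mul(Rational(1, 7), 49)), Rational(11, 2)) = Add(Mul(Rational(-1, 2), 7), Rational(11, 2)) = Add(Rational(-7, 2), Rational(11, 2)) = 2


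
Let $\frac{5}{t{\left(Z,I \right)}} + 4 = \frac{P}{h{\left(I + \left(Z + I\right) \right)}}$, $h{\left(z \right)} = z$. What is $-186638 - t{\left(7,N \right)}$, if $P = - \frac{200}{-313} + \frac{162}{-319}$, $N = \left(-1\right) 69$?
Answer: $- \frac{9767246496451}{52332922} \approx -1.8664 \cdot 10^{5}$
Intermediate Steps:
$N = -69$
$P = \frac{13094}{99847}$ ($P = \left(-200\right) \left(- \frac{1}{313}\right) + 162 \left(- \frac{1}{319}\right) = \frac{200}{313} - \frac{162}{319} = \frac{13094}{99847} \approx 0.13114$)
$t{\left(Z,I \right)} = \frac{5}{-4 + \frac{13094}{99847 \left(Z + 2 I\right)}}$ ($t{\left(Z,I \right)} = \frac{5}{-4 + \frac{13094}{99847 \left(I + \left(Z + I\right)\right)}} = \frac{5}{-4 + \frac{13094}{99847 \left(I + \left(I + Z\right)\right)}} = \frac{5}{-4 + \frac{13094}{99847 \left(Z + 2 I\right)}}$)
$-186638 - t{\left(7,N \right)} = -186638 - \frac{499235 \left(\left(-1\right) 7 - -138\right)}{2 \left(-6547 + 199694 \cdot 7 + 399388 \left(-69\right)\right)} = -186638 - \frac{499235 \left(-7 + 138\right)}{2 \left(-6547 + 1397858 - 27557772\right)} = -186638 - \frac{499235}{2} \frac{1}{-26166461} \cdot 131 = -186638 - \frac{499235}{2} \left(- \frac{1}{26166461}\right) 131 = -186638 - - \frac{65399785}{52332922} = -186638 + \frac{65399785}{52332922} = - \frac{9767246496451}{52332922}$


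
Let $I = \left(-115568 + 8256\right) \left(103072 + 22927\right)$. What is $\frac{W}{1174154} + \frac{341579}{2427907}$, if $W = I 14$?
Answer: $- \frac{229797392039821529}{1425368357839} \approx -1.6122 \cdot 10^{5}$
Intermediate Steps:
$I = -13521204688$ ($I = \left(-107312\right) 125999 = -13521204688$)
$W = -189296865632$ ($W = \left(-13521204688\right) 14 = -189296865632$)
$\frac{W}{1174154} + \frac{341579}{2427907} = - \frac{189296865632}{1174154} + \frac{341579}{2427907} = \left(-189296865632\right) \frac{1}{1174154} + 341579 \cdot \frac{1}{2427907} = - \frac{94648432816}{587077} + \frac{341579}{2427907} = - \frac{229797392039821529}{1425368357839}$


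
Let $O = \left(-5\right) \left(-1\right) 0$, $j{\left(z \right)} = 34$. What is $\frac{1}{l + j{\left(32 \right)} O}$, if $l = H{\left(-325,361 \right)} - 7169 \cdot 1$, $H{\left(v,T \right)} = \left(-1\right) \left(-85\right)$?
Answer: $- \frac{1}{7084} \approx -0.00014116$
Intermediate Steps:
$H{\left(v,T \right)} = 85$
$O = 0$ ($O = 5 \cdot 0 = 0$)
$l = -7084$ ($l = 85 - 7169 \cdot 1 = 85 - 7169 = -7084$)
$\frac{1}{l + j{\left(32 \right)} O} = \frac{1}{-7084 + 34 \cdot 0} = \frac{1}{-7084 + 0} = \frac{1}{-7084} = - \frac{1}{7084}$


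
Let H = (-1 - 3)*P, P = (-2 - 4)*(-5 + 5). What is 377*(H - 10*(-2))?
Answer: 7540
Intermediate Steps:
P = 0 (P = -6*0 = 0)
H = 0 (H = (-1 - 3)*0 = -4*0 = 0)
377*(H - 10*(-2)) = 377*(0 - 10*(-2)) = 377*(0 + 20) = 377*20 = 7540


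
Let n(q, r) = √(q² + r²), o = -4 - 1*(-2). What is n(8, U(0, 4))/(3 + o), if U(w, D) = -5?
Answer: √89 ≈ 9.4340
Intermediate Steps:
o = -2 (o = -4 + 2 = -2)
n(8, U(0, 4))/(3 + o) = √(8² + (-5)²)/(3 - 2) = √(64 + 25)/1 = √89*1 = √89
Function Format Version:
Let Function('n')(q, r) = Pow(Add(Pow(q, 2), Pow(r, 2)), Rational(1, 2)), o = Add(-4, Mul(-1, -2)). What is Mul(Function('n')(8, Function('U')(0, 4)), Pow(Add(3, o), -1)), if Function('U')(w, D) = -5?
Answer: Pow(89, Rational(1, 2)) ≈ 9.4340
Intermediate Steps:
o = -2 (o = Add(-4, 2) = -2)
Mul(Function('n')(8, Function('U')(0, 4)), Pow(Add(3, o), -1)) = Mul(Pow(Add(Pow(8, 2), Pow(-5, 2)), Rational(1, 2)), Pow(Add(3, -2), -1)) = Mul(Pow(Add(64, 25), Rational(1, 2)), Pow(1, -1)) = Mul(Pow(89, Rational(1, 2)), 1) = Pow(89, Rational(1, 2))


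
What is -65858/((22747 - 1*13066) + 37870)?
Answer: -65858/47551 ≈ -1.3850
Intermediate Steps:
-65858/((22747 - 1*13066) + 37870) = -65858/((22747 - 13066) + 37870) = -65858/(9681 + 37870) = -65858/47551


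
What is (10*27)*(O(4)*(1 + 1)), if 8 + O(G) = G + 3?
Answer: -540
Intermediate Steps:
O(G) = -5 + G (O(G) = -8 + (G + 3) = -8 + (3 + G) = -5 + G)
(10*27)*(O(4)*(1 + 1)) = (10*27)*((-5 + 4)*(1 + 1)) = 270*(-1*2) = 270*(-2) = -540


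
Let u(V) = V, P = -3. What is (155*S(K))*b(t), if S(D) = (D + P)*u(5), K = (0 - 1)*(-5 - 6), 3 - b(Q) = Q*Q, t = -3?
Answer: -37200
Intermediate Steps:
b(Q) = 3 - Q**2 (b(Q) = 3 - Q*Q = 3 - Q**2)
K = 11 (K = -1*(-11) = 11)
S(D) = -15 + 5*D (S(D) = (D - 3)*5 = (-3 + D)*5 = -15 + 5*D)
(155*S(K))*b(t) = (155*(-15 + 5*11))*(3 - 1*(-3)**2) = (155*(-15 + 55))*(3 - 1*9) = (155*40)*(3 - 9) = 6200*(-6) = -37200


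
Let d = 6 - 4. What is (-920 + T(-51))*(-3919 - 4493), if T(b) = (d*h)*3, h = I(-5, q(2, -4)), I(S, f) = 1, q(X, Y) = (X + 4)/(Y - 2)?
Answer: 7688568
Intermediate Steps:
q(X, Y) = (4 + X)/(-2 + Y)
d = 2
h = 1
T(b) = 6 (T(b) = (2*1)*3 = 2*3 = 6)
(-920 + T(-51))*(-3919 - 4493) = (-920 + 6)*(-3919 - 4493) = -914*(-8412) = 7688568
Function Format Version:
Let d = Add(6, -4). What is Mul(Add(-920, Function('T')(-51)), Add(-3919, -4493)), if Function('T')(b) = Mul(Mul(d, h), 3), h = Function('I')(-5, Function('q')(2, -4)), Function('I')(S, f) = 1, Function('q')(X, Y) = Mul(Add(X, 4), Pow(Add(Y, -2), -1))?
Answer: 7688568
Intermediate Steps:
Function('q')(X, Y) = Mul(Pow(Add(-2, Y), -1), Add(4, X)) (Function('q')(X, Y) = Mul(Add(4, X), Pow(Add(-2, Y), -1)) = Mul(Pow(Add(-2, Y), -1), Add(4, X)))
d = 2
h = 1
Function('T')(b) = 6 (Function('T')(b) = Mul(Mul(2, 1), 3) = Mul(2, 3) = 6)
Mul(Add(-920, Function('T')(-51)), Add(-3919, -4493)) = Mul(Add(-920, 6), Add(-3919, -4493)) = Mul(-914, -8412) = 7688568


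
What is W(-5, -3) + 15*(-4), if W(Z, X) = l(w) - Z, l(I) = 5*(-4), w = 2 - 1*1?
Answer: -75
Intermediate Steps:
w = 1 (w = 2 - 1 = 1)
l(I) = -20
W(Z, X) = -20 - Z
W(-5, -3) + 15*(-4) = (-20 - 1*(-5)) + 15*(-4) = (-20 + 5) - 60 = -15 - 60 = -75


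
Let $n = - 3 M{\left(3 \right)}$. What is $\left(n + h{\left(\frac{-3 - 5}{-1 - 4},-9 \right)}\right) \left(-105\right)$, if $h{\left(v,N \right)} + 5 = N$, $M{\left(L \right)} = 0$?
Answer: $1470$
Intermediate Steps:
$h{\left(v,N \right)} = -5 + N$
$n = 0$ ($n = \left(-3\right) 0 = 0$)
$\left(n + h{\left(\frac{-3 - 5}{-1 - 4},-9 \right)}\right) \left(-105\right) = \left(0 - 14\right) \left(-105\right) = \left(-14\right) \left(-105\right) = 1470$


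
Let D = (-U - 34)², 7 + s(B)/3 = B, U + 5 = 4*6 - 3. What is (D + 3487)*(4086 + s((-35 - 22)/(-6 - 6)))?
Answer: 97689879/4 ≈ 2.4422e+7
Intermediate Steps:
U = 16 (U = -5 + (4*6 - 3) = -5 + (24 - 3) = -5 + 21 = 16)
s(B) = -21 + 3*B
D = 2500 (D = (-1*16 - 34)² = (-16 - 34)² = (-50)² = 2500)
(D + 3487)*(4086 + s((-35 - 22)/(-6 - 6))) = (2500 + 3487)*(4086 + (-21 + 3*((-35 - 22)/(-6 - 6)))) = 5987*(4086 + (-21 + 3*(-57/(-12)))) = 5987*(4086 + (-21 + 3*(-57*(-1/12)))) = 5987*(4086 + (-21 + 3*(19/4))) = 5987*(4086 + (-21 + 57/4)) = 5987*(4086 - 27/4) = 5987*(16317/4) = 97689879/4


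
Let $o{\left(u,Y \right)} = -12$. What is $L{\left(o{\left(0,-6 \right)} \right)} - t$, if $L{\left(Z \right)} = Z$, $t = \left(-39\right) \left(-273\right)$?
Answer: $-10659$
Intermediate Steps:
$t = 10647$
$L{\left(o{\left(0,-6 \right)} \right)} - t = -12 - 10647 = -10659$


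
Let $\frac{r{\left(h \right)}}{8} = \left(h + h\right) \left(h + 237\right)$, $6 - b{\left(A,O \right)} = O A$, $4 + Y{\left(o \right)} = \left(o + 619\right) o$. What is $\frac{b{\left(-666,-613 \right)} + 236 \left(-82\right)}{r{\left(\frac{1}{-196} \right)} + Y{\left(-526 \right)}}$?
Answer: $\frac{1026677204}{117508173} \approx 8.7371$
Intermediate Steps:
$Y{\left(o \right)} = -4 + o \left(619 + o\right)$ ($Y{\left(o \right)} = -4 + \left(o + 619\right) o = -4 + \left(619 + o\right) o = -4 + o \left(619 + o\right)$)
$b{\left(A,O \right)} = 6 - A O$ ($b{\left(A,O \right)} = 6 - O A = 6 - A O$)
$r{\left(h \right)} = 16 h \left(237 + h\right)$ ($r{\left(h \right)} = 8 \left(h + h\right) \left(h + 237\right) = 8 \cdot 2 h \left(237 + h\right) = 16 h \left(237 + h\right)$)
$\frac{b{\left(-666,-613 \right)} + 236 \left(-82\right)}{r{\left(\frac{1}{-196} \right)} + Y{\left(-526 \right)}} = \frac{\left(6 - \left(-666\right) \left(-613\right)\right) + 236 \left(-82\right)}{\frac{16 \left(237 + \frac{1}{-196}\right)}{-196} + \left(-4 + \left(-526\right)^{2} + 619 \left(-526\right)\right)} = \frac{\left(6 - 408258\right) - 19352}{16 \left(- \frac{1}{196}\right) \left(237 - \frac{1}{196}\right) - 48922} = \frac{-408252 - 19352}{16 \left(- \frac{1}{196}\right) \frac{46451}{196} - 48922} = - \frac{427604}{- \frac{46451}{2401} - 48922} = - \frac{427604}{- \frac{117508173}{2401}} = \left(-427604\right) \left(- \frac{2401}{117508173}\right) = \frac{1026677204}{117508173}$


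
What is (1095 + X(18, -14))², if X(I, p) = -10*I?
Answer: 837225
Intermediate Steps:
(1095 + X(18, -14))² = (1095 - 10*18)² = (1095 - 180)² = 915² = 837225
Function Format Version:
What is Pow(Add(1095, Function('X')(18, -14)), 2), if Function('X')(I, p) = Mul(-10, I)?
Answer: 837225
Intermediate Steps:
Pow(Add(1095, Function('X')(18, -14)), 2) = Pow(Add(1095, Mul(-10, 18)), 2) = Pow(Add(1095, -180), 2) = Pow(915, 2) = 837225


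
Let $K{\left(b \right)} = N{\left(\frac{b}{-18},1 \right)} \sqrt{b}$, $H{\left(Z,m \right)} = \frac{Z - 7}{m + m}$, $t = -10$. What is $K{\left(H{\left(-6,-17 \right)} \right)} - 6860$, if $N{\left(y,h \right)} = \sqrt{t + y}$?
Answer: $-6860 + \frac{i \sqrt{159458}}{204} \approx -6860.0 + 1.9575 i$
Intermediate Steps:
$H{\left(Z,m \right)} = \frac{-7 + Z}{2 m}$
$N{\left(y,h \right)} = \sqrt{-10 + y}$
$K{\left(b \right)} = \sqrt{b} \sqrt{-10 - \frac{b}{18}}$ ($K{\left(b \right)} = \sqrt{-10 + \frac{b}{-18}} \sqrt{b} = \sqrt{-10 + b \left(- \frac{1}{18}\right)} \sqrt{b} = \sqrt{-10 - \frac{b}{18}} \sqrt{b} = \sqrt{b} \sqrt{-10 - \frac{b}{18}}$)
$K{\left(H{\left(-6,-17 \right)} \right)} - 6860 = \frac{\sqrt{2} \sqrt{\frac{-7 - 6}{2 \left(-17\right)}} \sqrt{-180 - \frac{-7 - 6}{2 \left(-17\right)}}}{6} - 6860 = \frac{\sqrt{2} \sqrt{\frac{1}{2} \left(- \frac{1}{17}\right) \left(-13\right)} \sqrt{-180 - \frac{1}{2} \left(- \frac{1}{17}\right) \left(-13\right)}}{6} - 6860 = \frac{\sqrt{2} \sqrt{\frac{13}{34}} \sqrt{-180 - \frac{13}{34}}}{6} - 6860 = \frac{\sqrt{2} \frac{\sqrt{442}}{34} \sqrt{-180 - \frac{13}{34}}}{6} - 6860 = \frac{\sqrt{2} \frac{\sqrt{442}}{34} \sqrt{- \frac{6133}{34}}}{6} - 6860 = \frac{\sqrt{2} \frac{\sqrt{442}}{34} \frac{i \sqrt{208522}}{34}}{6} - 6860 = \frac{i \sqrt{159458}}{204} - 6860 = -6860 + \frac{i \sqrt{159458}}{204}$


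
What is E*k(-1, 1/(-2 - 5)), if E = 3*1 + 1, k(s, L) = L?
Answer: -4/7 ≈ -0.57143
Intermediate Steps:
E = 4 (E = 3 + 1 = 4)
E*k(-1, 1/(-2 - 5)) = 4/(-2 - 5) = 4/(-7) = 4*(-⅐) = -4/7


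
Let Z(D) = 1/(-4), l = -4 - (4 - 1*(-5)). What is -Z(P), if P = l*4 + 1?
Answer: ¼ ≈ 0.25000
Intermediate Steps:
l = -13 (l = -4 - (4 + 5) = -4 - 1*9 = -4 - 9 = -13)
P = -51 (P = -13*4 + 1 = -52 + 1 = -51)
Z(D) = -¼
-Z(P) = -1*(-¼) = ¼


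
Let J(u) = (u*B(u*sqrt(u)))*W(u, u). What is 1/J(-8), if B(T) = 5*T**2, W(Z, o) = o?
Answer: -1/163840 ≈ -6.1035e-6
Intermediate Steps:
J(u) = 5*u**5 (J(u) = (u*(5*(u*sqrt(u))**2))*u = (u*(5*(u**(3/2))**2))*u = (u*(5*u**3))*u = (5*u**4)*u = 5*u**5)
1/J(-8) = 1/(5*(-8)**5) = 1/(5*(-32768)) = 1/(-163840) = -1/163840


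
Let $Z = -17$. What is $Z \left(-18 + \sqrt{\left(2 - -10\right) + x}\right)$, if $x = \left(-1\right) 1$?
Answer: $306 - 17 \sqrt{11} \approx 249.62$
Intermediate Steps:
$x = -1$
$Z \left(-18 + \sqrt{\left(2 - -10\right) + x}\right) = - 17 \left(-18 + \sqrt{\left(2 - -10\right) - 1}\right) = - 17 \left(-18 + \sqrt{\left(2 + 10\right) - 1}\right) = - 17 \left(-18 + \sqrt{12 - 1}\right) = - 17 \left(-18 + \sqrt{11}\right) = 306 - 17 \sqrt{11}$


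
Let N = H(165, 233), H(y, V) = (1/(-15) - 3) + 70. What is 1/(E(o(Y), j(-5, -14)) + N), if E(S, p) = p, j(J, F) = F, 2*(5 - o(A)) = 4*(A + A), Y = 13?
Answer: 15/794 ≈ 0.018892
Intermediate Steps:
o(A) = 5 - 4*A (o(A) = 5 - 2*(A + A) = 5 - 2*2*A = 5 - 4*A)
H(y, V) = 1004/15 (H(y, V) = (-1/15 - 3) + 70 = -46/15 + 70 = 1004/15)
N = 1004/15 ≈ 66.933
1/(E(o(Y), j(-5, -14)) + N) = 1/(-14 + 1004/15) = 1/(794/15) = 15/794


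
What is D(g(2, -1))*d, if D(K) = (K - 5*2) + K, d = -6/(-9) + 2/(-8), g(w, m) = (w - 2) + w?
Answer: -5/2 ≈ -2.5000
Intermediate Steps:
g(w, m) = -2 + 2*w (g(w, m) = (-2 + w) + w = -2 + 2*w)
d = 5/12 (d = -6*(-⅑) + 2*(-⅛) = ⅔ - ¼ = 5/12 ≈ 0.41667)
D(K) = -10 + 2*K (D(K) = (K - 10) + K = (-10 + K) + K = -10 + 2*K)
D(g(2, -1))*d = (-10 + 2*(-2 + 2*2))*(5/12) = (-10 + 2*(-2 + 4))*(5/12) = (-10 + 2*2)*(5/12) = (-10 + 4)*(5/12) = -6*5/12 = -5/2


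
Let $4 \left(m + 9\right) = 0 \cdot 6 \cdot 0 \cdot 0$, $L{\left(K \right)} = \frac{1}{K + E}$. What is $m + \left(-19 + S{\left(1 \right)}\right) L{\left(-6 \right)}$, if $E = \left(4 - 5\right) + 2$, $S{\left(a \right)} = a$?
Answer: $- \frac{27}{5} \approx -5.4$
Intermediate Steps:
$E = 1$ ($E = -1 + 2 = 1$)
$L{\left(K \right)} = \frac{1}{1 + K}$ ($L{\left(K \right)} = \frac{1}{K + 1} = \frac{1}{1 + K}$)
$m = -9$ ($m = -9 + \frac{0 \cdot 6 \cdot 0 \cdot 0}{4} = -9 + \frac{0 \cdot 0 \cdot 0}{4} = -9 + \frac{0 \cdot 0}{4} = -9 + \frac{1}{4} \cdot 0 = -9 + 0 = -9$)
$m + \left(-19 + S{\left(1 \right)}\right) L{\left(-6 \right)} = -9 + \frac{-19 + 1}{1 - 6} = -9 - \frac{18}{-5} = -9 - - \frac{18}{5} = -9 + \frac{18}{5} = - \frac{27}{5}$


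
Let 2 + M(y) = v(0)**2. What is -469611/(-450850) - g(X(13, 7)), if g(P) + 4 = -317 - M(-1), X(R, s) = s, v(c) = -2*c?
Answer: 144290761/450850 ≈ 320.04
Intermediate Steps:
M(y) = -2 (M(y) = -2 + (-2*0)**2 = -2 + 0**2 = -2 + 0 = -2)
g(P) = -319 (g(P) = -4 + (-317 - 1*(-2)) = -4 + (-317 + 2) = -4 - 315 = -319)
-469611/(-450850) - g(X(13, 7)) = -469611/(-450850) - 1*(-319) = -469611*(-1/450850) + 319 = 469611/450850 + 319 = 144290761/450850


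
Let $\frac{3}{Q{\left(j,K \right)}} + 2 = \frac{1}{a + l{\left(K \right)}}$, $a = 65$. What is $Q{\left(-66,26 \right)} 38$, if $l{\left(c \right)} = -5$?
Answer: $- \frac{6840}{119} \approx -57.479$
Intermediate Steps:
$Q{\left(j,K \right)} = - \frac{180}{119}$ ($Q{\left(j,K \right)} = \frac{3}{-2 + \frac{1}{65 - 5}} = \frac{3}{-2 + \frac{1}{60}} = \frac{3}{- \frac{119}{60}} = 3 \left(- \frac{60}{119}\right) = - \frac{180}{119}$)
$Q{\left(-66,26 \right)} 38 = \left(- \frac{180}{119}\right) 38 = - \frac{6840}{119}$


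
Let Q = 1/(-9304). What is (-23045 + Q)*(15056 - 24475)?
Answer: 2019534204339/9304 ≈ 2.1706e+8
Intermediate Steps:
Q = -1/9304 ≈ -0.00010748
(-23045 + Q)*(15056 - 24475) = (-23045 - 1/9304)*(15056 - 24475) = -214410681/9304*(-9419) = 2019534204339/9304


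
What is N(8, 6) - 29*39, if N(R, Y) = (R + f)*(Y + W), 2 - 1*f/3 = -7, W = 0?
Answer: -921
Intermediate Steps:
f = 27 (f = 6 - 3*(-7) = 6 + 21 = 27)
N(R, Y) = Y*(27 + R) (N(R, Y) = (R + 27)*(Y + 0) = (27 + R)*Y = Y*(27 + R))
N(8, 6) - 29*39 = 6*(27 + 8) - 29*39 = 6*35 - 1131 = 210 - 1131 = -921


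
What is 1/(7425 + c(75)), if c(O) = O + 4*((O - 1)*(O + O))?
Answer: 1/51900 ≈ 1.9268e-5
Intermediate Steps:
c(O) = O + 8*O*(-1 + O) (c(O) = O + 4*((-1 + O)*(2*O)) = O + 4*(2*O*(-1 + O)) = O + 8*O*(-1 + O))
1/(7425 + c(75)) = 1/(7425 + 75*(-7 + 8*75)) = 1/(7425 + 75*(-7 + 600)) = 1/(7425 + 75*593) = 1/(7425 + 44475) = 1/51900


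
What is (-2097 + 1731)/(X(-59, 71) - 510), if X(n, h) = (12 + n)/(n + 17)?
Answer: 15372/21373 ≈ 0.71922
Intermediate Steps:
X(n, h) = (12 + n)/(17 + n)
(-2097 + 1731)/(X(-59, 71) - 510) = (-2097 + 1731)/((12 - 59)/(17 - 59) - 510) = -366/(-47/(-42) - 510) = -366/(-1/42*(-47) - 510) = -366/(47/42 - 510) = -366/(-21373/42) = -366*(-42/21373) = 15372/21373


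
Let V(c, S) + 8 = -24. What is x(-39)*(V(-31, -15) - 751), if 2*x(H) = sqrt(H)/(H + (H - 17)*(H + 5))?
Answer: -783*I*sqrt(39)/3730 ≈ -1.3109*I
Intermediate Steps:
V(c, S) = -32 (V(c, S) = -8 - 24 = -32)
x(H) = sqrt(H)/(2*(H + (-17 + H)*(5 + H))) (x(H) = (sqrt(H)/(H + (H - 17)*(H + 5)))/2 = (sqrt(H)/(H + (-17 + H)*(5 + H)))/2 = sqrt(H)/(2*(H + (-17 + H)*(5 + H))))
x(-39)*(V(-31, -15) - 751) = (sqrt(-39)/(2*(-85 + (-39)**2 - 11*(-39))))*(-32 - 751) = ((I*sqrt(39))/(2*(-85 + 1521 + 429)))*(-783) = ((1/2)*(I*sqrt(39))/1865)*(-783) = ((1/2)*(I*sqrt(39))*(1/1865))*(-783) = (I*sqrt(39)/3730)*(-783) = -783*I*sqrt(39)/3730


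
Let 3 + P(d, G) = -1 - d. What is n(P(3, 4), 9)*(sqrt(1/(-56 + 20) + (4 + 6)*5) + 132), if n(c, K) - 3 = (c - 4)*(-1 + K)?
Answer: -11220 - 85*sqrt(1799)/6 ≈ -11821.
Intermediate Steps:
P(d, G) = -4 - d (P(d, G) = -3 + (-1 - d) = -4 - d)
n(c, K) = 3 + (-1 + K)*(-4 + c) (n(c, K) = 3 + (c - 4)*(-1 + K) = 3 + (-4 + c)*(-1 + K) = 3 + (-1 + K)*(-4 + c))
n(P(3, 4), 9)*(sqrt(1/(-56 + 20) + (4 + 6)*5) + 132) = (7 - (-4 - 1*3) - 4*9 + 9*(-4 - 1*3))*(sqrt(1/(-56 + 20) + (4 + 6)*5) + 132) = (7 - (-4 - 3) - 36 + 9*(-4 - 3))*(sqrt(1/(-36) + 10*5) + 132) = (7 - 1*(-7) - 36 + 9*(-7))*(sqrt(-1/36 + 50) + 132) = (7 + 7 - 36 - 63)*(sqrt(1799/36) + 132) = -85*(sqrt(1799)/6 + 132) = -85*(132 + sqrt(1799)/6) = -11220 - 85*sqrt(1799)/6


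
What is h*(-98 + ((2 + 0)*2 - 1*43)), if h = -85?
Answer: 11645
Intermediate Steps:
h*(-98 + ((2 + 0)*2 - 1*43)) = -85*(-98 + ((2 + 0)*2 - 1*43)) = -85*(-98 + (2*2 - 43)) = -85*(-98 + (4 - 43)) = -85*(-98 - 39) = -85*(-137) = 11645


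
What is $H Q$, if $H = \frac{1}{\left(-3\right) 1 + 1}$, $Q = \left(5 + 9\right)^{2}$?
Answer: $-98$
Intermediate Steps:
$Q = 196$ ($Q = 14^{2} = 196$)
$H = - \frac{1}{2}$ ($H = \frac{1}{-3 + 1} = \frac{1}{-2} = - \frac{1}{2} \approx -0.5$)
$H Q = \left(- \frac{1}{2}\right) 196 = -98$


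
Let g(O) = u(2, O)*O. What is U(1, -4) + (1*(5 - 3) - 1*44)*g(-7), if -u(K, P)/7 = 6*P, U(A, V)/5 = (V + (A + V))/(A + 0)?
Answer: 86401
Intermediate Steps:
U(A, V) = 5*(A + 2*V)/A (U(A, V) = 5*((V + (A + V))/(A + 0)) = 5*((A + 2*V)/A) = 5*(A + 2*V)/A)
u(K, P) = -42*P
g(O) = -42*O² (g(O) = (-42*O)*O = -42*O²)
U(1, -4) + (1*(5 - 3) - 1*44)*g(-7) = (5 + 10*(-4)/1) + (1*(5 - 3) - 1*44)*(-42*(-7)²) = (5 + 10*(-4)*1) + (1*2 - 44)*(-42*49) = (5 - 40) + (2 - 44)*(-2058) = -35 - 42*(-2058) = -35 + 86436 = 86401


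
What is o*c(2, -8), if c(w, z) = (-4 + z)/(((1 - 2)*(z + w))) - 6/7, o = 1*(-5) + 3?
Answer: 40/7 ≈ 5.7143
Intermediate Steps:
o = -2 (o = -5 + 3 = -2)
c(w, z) = -6/7 + (-4 + z)/(-w - z) (c(w, z) = (-4 + z)/((-(w + z))) - 6*1/7 = (-4 + z)/(-w - z) - 6/7 = -6/7 + (-4 + z)/(-w - z))
o*c(2, -8) = -2*(28 - 13*(-8) - 6*2)/(7*(2 - 8)) = -2*(28 + 104 - 12)/(7*(-6)) = -2*(-1)*120/(7*6) = -2*(-20/7) = 40/7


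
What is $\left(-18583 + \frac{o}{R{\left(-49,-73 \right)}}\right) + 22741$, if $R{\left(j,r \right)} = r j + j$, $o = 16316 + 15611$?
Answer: $\frac{2100193}{504} \approx 4167.0$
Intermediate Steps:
$o = 31927$
$R{\left(j,r \right)} = j + j r$ ($R{\left(j,r \right)} = j r + j = j + j r$)
$\left(-18583 + \frac{o}{R{\left(-49,-73 \right)}}\right) + 22741 = \left(-18583 + \frac{31927}{\left(-49\right) \left(1 - 73\right)}\right) + 22741 = \left(-18583 + \frac{31927}{\left(-49\right) \left(-72\right)}\right) + 22741 = \left(-18583 + \frac{31927}{3528}\right) + 22741 = \left(-18583 + 31927 \cdot \frac{1}{3528}\right) + 22741 = \left(-18583 + \frac{4561}{504}\right) + 22741 = - \frac{9361271}{504} + 22741 = \frac{2100193}{504}$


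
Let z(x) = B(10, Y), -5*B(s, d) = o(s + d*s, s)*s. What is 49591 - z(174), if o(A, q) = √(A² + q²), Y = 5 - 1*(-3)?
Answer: 49591 + 20*√82 ≈ 49772.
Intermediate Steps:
Y = 8 (Y = 5 + 3 = 8)
B(s, d) = -s*√(s² + (s + d*s)²)/5 (B(s, d) = -√((s + d*s)² + s²)*s/5 = -√(s² + (s + d*s)²)*s/5 = -s*√(s² + (s + d*s)²)/5)
z(x) = -20*√82 (z(x) = -⅕*10*√(10²*(1 + (1 + 8)²)) = -⅕*10*√(100*(1 + 9²)) = -⅕*10*√(100*(1 + 81)) = -⅕*10*√(100*82) = -⅕*10*√8200 = -⅕*10*10*√82 = -20*√82)
49591 - z(174) = 49591 - (-20)*√82 = 49591 + 20*√82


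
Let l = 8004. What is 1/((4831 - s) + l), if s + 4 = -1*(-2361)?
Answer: 1/10478 ≈ 9.5438e-5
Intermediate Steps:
s = 2357 (s = -4 - 1*(-2361) = -4 + 2361 = 2357)
1/((4831 - s) + l) = 1/((4831 - 1*2357) + 8004) = 1/((4831 - 2357) + 8004) = 1/(2474 + 8004) = 1/10478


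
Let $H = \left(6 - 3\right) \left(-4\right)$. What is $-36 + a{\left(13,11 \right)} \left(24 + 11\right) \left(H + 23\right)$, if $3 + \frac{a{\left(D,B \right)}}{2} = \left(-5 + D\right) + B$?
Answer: $12284$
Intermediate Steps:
$H = -12$ ($H = 3 \left(-4\right) = -12$)
$a{\left(D,B \right)} = -16 + 2 B + 2 D$ ($a{\left(D,B \right)} = -6 + 2 \left(\left(-5 + D\right) + B\right) = -6 + 2 \left(-5 + B + D\right) = -6 + \left(-10 + 2 B + 2 D\right) = -16 + 2 B + 2 D$)
$-36 + a{\left(13,11 \right)} \left(24 + 11\right) \left(H + 23\right) = -36 + \left(-16 + 2 \cdot 11 + 2 \cdot 13\right) \left(24 + 11\right) \left(-12 + 23\right) = -36 + \left(-16 + 22 + 26\right) 35 \cdot 11 = -36 + 32 \cdot 385 = -36 + 12320 = 12284$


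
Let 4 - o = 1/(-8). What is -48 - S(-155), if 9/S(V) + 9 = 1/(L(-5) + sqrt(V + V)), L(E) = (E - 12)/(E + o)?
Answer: 3*(-987*sqrt(310) + 19064*I)/(-1217*I + 63*sqrt(310)) ≈ -46.997 - 0.0028636*I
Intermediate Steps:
o = 33/8 (o = 4 - 1/(-8) = 4 - 1*(-1/8) = 4 + 1/8 = 33/8 ≈ 4.1250)
L(E) = (-12 + E)/(33/8 + E) (L(E) = (E - 12)/(E + 33/8) = (-12 + E)/(33/8 + E))
S(V) = 9/(-9 + 1/(136/7 + sqrt(2)*sqrt(V))) (S(V) = 9/(-9 + 1/(8*(-12 - 5)/(33 + 8*(-5)) + sqrt(V + V))) = 9/(-9 + 1/(8*(-17)/(33 - 40) + sqrt(2*V))) = 9/(-9 + 1/(8*(-17)/(-7) + sqrt(2)*sqrt(V))) = 9/(-9 + 1/(8*(-1/7)*(-17) + sqrt(2)*sqrt(V))) = 9/(-9 + 1/(136/7 + sqrt(2)*sqrt(V))))
-48 - S(-155) = -48 - 9*(136 + 7*sqrt(2)*sqrt(-155))/(-1217 - 63*sqrt(2)*sqrt(-155)) = -48 - 9*(136 + 7*sqrt(2)*(I*sqrt(155)))/(-1217 - 63*sqrt(2)*I*sqrt(155)) = -48 - 9*(136 + 7*I*sqrt(310))/(-1217 - 63*I*sqrt(310))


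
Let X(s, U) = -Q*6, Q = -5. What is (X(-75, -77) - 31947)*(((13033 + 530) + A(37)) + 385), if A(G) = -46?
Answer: -443710134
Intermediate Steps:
X(s, U) = 30 (X(s, U) = -1*(-5)*6 = 5*6 = 30)
(X(-75, -77) - 31947)*(((13033 + 530) + A(37)) + 385) = (30 - 31947)*(((13033 + 530) - 46) + 385) = -31917*((13563 - 46) + 385) = -31917*(13517 + 385) = -31917*13902 = -443710134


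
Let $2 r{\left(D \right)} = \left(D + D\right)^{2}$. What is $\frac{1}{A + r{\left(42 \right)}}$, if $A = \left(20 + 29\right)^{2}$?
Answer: $\frac{1}{5929} \approx 0.00016866$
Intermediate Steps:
$r{\left(D \right)} = 2 D^{2}$ ($r{\left(D \right)} = \frac{\left(D + D\right)^{2}}{2} = \frac{\left(2 D\right)^{2}}{2} = \frac{4 D^{2}}{2} = 2 D^{2}$)
$A = 2401$ ($A = 49^{2} = 2401$)
$\frac{1}{A + r{\left(42 \right)}} = \frac{1}{2401 + 2 \cdot 42^{2}} = \frac{1}{2401 + 2 \cdot 1764} = \frac{1}{2401 + 3528} = \frac{1}{5929}$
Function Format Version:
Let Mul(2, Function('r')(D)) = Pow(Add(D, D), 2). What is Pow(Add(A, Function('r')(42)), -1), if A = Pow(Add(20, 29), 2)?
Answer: Rational(1, 5929) ≈ 0.00016866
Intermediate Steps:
Function('r')(D) = Mul(2, Pow(D, 2)) (Function('r')(D) = Mul(Rational(1, 2), Pow(Add(D, D), 2)) = Mul(Rational(1, 2), Pow(Mul(2, D), 2)) = Mul(Rational(1, 2), Mul(4, Pow(D, 2))) = Mul(2, Pow(D, 2)))
A = 2401 (A = Pow(49, 2) = 2401)
Pow(Add(A, Function('r')(42)), -1) = Pow(Add(2401, Mul(2, Pow(42, 2))), -1) = Pow(Add(2401, Mul(2, 1764)), -1) = Pow(Add(2401, 3528), -1) = Pow(5929, -1) = Rational(1, 5929)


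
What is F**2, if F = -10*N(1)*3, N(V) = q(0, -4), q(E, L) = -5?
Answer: 22500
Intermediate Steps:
N(V) = -5
F = 150 (F = -10*(-5)*3 = 50*3 = 150)
F**2 = 150**2 = 22500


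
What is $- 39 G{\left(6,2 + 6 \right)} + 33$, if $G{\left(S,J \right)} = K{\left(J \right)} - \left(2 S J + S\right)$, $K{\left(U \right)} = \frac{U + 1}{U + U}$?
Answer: $\frac{63825}{16} \approx 3989.1$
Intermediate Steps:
$K{\left(U \right)} = \frac{1 + U}{2 U}$
$G{\left(S,J \right)} = - S + \frac{1 + J}{2 J} - 2 J S$ ($G{\left(S,J \right)} = \frac{1 + J}{2 J} - \left(2 S J + S\right) = \frac{1 + J}{2 J} - \left(2 J S + S\right) = \frac{1 + J}{2 J} - \left(S + 2 J S\right) = - S + \frac{1 + J}{2 J} - 2 J S$)
$- 39 G{\left(6,2 + 6 \right)} + 33 = - 39 \left(\frac{1}{2} + \frac{1}{2 \left(2 + 6\right)} - 6 - 2 \left(2 + 6\right) 6\right) + 33 = - 39 \left(\frac{1}{2} + \frac{1}{2 \cdot 8} - 6 - 16 \cdot 6\right) + 33 = - 39 \left(\frac{1}{2} + \frac{1}{2} \cdot \frac{1}{8} - 6 - 96\right) + 33 = - 39 \left(\frac{1}{2} + \frac{1}{16} - 6 - 96\right) + 33 = \left(-39\right) \left(- \frac{1623}{16}\right) + 33 = \frac{63297}{16} + 33 = \frac{63825}{16}$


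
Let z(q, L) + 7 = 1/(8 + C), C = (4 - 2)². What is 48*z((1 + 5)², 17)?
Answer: -332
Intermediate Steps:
C = 4 (C = 2² = 4)
z(q, L) = -83/12 (z(q, L) = -7 + 1/(8 + 4) = -7 + 1/12 = -83/12)
48*z((1 + 5)², 17) = 48*(-83/12) = -332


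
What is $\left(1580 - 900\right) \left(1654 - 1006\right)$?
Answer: $440640$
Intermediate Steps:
$\left(1580 - 900\right) \left(1654 - 1006\right) = \left(1580 - 900\right) 648 = 680 \cdot 648 = 440640$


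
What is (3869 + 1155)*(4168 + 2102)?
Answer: 31500480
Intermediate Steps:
(3869 + 1155)*(4168 + 2102) = 5024*6270 = 31500480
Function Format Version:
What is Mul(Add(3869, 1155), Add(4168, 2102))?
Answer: 31500480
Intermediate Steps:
Mul(Add(3869, 1155), Add(4168, 2102)) = Mul(5024, 6270) = 31500480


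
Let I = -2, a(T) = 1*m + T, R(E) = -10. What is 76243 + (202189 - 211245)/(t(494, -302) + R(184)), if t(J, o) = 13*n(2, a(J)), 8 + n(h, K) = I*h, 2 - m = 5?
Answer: 6332697/83 ≈ 76298.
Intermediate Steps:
m = -3 (m = 2 - 1*5 = 2 - 5 = -3)
a(T) = -3 + T (a(T) = 1*(-3) + T = -3 + T)
n(h, K) = -8 - 2*h
t(J, o) = -156 (t(J, o) = 13*(-8 - 2*2) = 13*(-8 - 4) = 13*(-12) = -156)
76243 + (202189 - 211245)/(t(494, -302) + R(184)) = 76243 + (202189 - 211245)/(-156 - 10) = 76243 - 9056/(-166) = 76243 - 9056*(-1/166) = 76243 + 4528/83 = 6332697/83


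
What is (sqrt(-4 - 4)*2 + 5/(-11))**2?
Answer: (5 - 44*I*sqrt(2))**2/121 ≈ -31.793 - 5.1426*I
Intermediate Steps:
(sqrt(-4 - 4)*2 + 5/(-11))**2 = (sqrt(-8)*2 + 5*(-1/11))**2 = ((2*I*sqrt(2))*2 - 5/11)**2 = (4*I*sqrt(2) - 5/11)**2 = (-5/11 + 4*I*sqrt(2))**2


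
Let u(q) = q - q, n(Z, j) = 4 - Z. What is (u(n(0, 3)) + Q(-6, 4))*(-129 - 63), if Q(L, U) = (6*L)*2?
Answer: 13824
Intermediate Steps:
u(q) = 0
Q(L, U) = 12*L
(u(n(0, 3)) + Q(-6, 4))*(-129 - 63) = (0 + 12*(-6))*(-129 - 63) = (0 - 72)*(-192) = -72*(-192) = 13824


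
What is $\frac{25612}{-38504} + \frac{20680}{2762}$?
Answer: $\frac{90690297}{13293506} \approx 6.8222$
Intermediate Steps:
$\frac{25612}{-38504} + \frac{20680}{2762} = 25612 \left(- \frac{1}{38504}\right) + 20680 \cdot \frac{1}{2762} = - \frac{6403}{9626} + \frac{10340}{1381} = \frac{90690297}{13293506}$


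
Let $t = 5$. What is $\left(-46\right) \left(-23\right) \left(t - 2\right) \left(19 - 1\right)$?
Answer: $57132$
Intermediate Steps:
$\left(-46\right) \left(-23\right) \left(t - 2\right) \left(19 - 1\right) = \left(-46\right) \left(-23\right) \left(5 - 2\right) \left(19 - 1\right) = 1058 \cdot 3 \cdot 18 = 1058 \cdot 54 = 57132$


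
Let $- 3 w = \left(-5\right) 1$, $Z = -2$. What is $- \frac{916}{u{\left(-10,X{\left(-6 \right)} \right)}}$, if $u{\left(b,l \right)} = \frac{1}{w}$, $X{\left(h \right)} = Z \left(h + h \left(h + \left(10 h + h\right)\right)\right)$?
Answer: $- \frac{4580}{3} \approx -1526.7$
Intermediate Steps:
$w = \frac{5}{3}$ ($w = - \frac{\left(-5\right) 1}{3} = \left(- \frac{1}{3}\right) \left(-5\right) = \frac{5}{3} \approx 1.6667$)
$X{\left(h \right)} = - 24 h^{2} - 2 h$ ($X{\left(h \right)} = - 2 \left(h + h \left(h + \left(10 h + h\right)\right)\right) = - 2 \left(h + h \left(h + 11 h\right)\right) = - 2 \left(h + h 12 h\right) = - 2 \left(h + 12 h^{2}\right) = - 24 h^{2} - 2 h$)
$u{\left(b,l \right)} = \frac{3}{5}$ ($u{\left(b,l \right)} = \frac{1}{\frac{5}{3}} = \frac{3}{5}$)
$- \frac{916}{u{\left(-10,X{\left(-6 \right)} \right)}} = - \frac{916}{\frac{3}{5}} = \left(-916\right) \frac{5}{3} = - \frac{4580}{3}$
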